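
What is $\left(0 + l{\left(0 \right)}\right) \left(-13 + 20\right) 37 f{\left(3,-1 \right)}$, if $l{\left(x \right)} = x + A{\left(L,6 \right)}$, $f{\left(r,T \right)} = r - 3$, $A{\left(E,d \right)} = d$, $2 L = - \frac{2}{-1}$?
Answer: $0$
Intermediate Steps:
$L = 1$ ($L = \frac{\left(-2\right) \frac{1}{-1}}{2} = \frac{\left(-2\right) \left(-1\right)}{2} = \frac{1}{2} \cdot 2 = 1$)
$f{\left(r,T \right)} = -3 + r$ ($f{\left(r,T \right)} = r - 3 = -3 + r$)
$l{\left(x \right)} = 6 + x$ ($l{\left(x \right)} = x + 6 = 6 + x$)
$\left(0 + l{\left(0 \right)}\right) \left(-13 + 20\right) 37 f{\left(3,-1 \right)} = \left(0 + \left(6 + 0\right)\right) \left(-13 + 20\right) 37 \left(-3 + 3\right) = \left(0 + 6\right) 7 \cdot 37 \cdot 0 = 6 \cdot 7 \cdot 37 \cdot 0 = 42 \cdot 37 \cdot 0 = 1554 \cdot 0 = 0$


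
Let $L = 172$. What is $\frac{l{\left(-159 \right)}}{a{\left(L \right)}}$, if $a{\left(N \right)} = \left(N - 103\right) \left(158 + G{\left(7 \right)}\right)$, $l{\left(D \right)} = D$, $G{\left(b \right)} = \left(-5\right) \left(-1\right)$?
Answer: $- \frac{53}{3749} \approx -0.014137$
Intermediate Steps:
$G{\left(b \right)} = 5$
$a{\left(N \right)} = -16789 + 163 N$ ($a{\left(N \right)} = \left(N - 103\right) \left(158 + 5\right) = \left(-103 + N\right) 163 = -16789 + 163 N$)
$\frac{l{\left(-159 \right)}}{a{\left(L \right)}} = - \frac{159}{-16789 + 163 \cdot 172} = - \frac{159}{-16789 + 28036} = - \frac{159}{11247} = \left(-159\right) \frac{1}{11247} = - \frac{53}{3749}$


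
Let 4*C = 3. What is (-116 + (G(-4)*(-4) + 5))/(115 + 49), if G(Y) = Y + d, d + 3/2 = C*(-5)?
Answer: -37/82 ≈ -0.45122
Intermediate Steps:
C = 3/4 (C = (1/4)*3 = 3/4 ≈ 0.75000)
d = -21/4 (d = -3/2 + (3/4)*(-5) = -3/2 - 15/4 = -21/4 ≈ -5.2500)
G(Y) = -21/4 + Y (G(Y) = Y - 21/4 = -21/4 + Y)
(-116 + (G(-4)*(-4) + 5))/(115 + 49) = (-116 + ((-21/4 - 4)*(-4) + 5))/(115 + 49) = (-116 + (-37/4*(-4) + 5))/164 = (-116 + (37 + 5))/164 = (-116 + 42)/164 = (1/164)*(-74) = -37/82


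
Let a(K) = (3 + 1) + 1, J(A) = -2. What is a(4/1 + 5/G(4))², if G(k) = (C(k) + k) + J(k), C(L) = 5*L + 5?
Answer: 25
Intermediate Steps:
C(L) = 5 + 5*L
G(k) = 3 + 6*k (G(k) = ((5 + 5*k) + k) - 2 = (5 + 6*k) - 2 = 3 + 6*k)
a(K) = 5 (a(K) = 4 + 1 = 5)
a(4/1 + 5/G(4))² = 5² = 25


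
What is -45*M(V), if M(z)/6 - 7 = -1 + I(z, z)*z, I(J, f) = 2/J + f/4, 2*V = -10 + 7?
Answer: -18495/8 ≈ -2311.9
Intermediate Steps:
V = -3/2 (V = (-10 + 7)/2 = (½)*(-3) = -3/2 ≈ -1.5000)
I(J, f) = 2/J + f/4 (I(J, f) = 2/J + f*(¼) = 2/J + f/4)
M(z) = 36 + 6*z*(2/z + z/4) (M(z) = 42 + 6*(-1 + (2/z + z/4)*z) = 42 + 6*(-1 + z*(2/z + z/4)) = 42 + (-6 + 6*z*(2/z + z/4)) = 36 + 6*z*(2/z + z/4))
-45*M(V) = -45*(48 + 3*(-3/2)²/2) = -45*(48 + (3/2)*(9/4)) = -45*(48 + 27/8) = -45*411/8 = -18495/8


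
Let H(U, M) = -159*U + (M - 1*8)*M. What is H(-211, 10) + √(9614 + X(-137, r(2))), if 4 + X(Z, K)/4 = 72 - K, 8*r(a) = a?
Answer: 33569 + √9885 ≈ 33668.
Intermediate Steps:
r(a) = a/8
X(Z, K) = 272 - 4*K (X(Z, K) = -16 + 4*(72 - K) = -16 + (288 - 4*K) = 272 - 4*K)
H(U, M) = -159*U + M*(-8 + M) (H(U, M) = -159*U + (M - 8)*M = -159*U + (-8 + M)*M = -159*U + M*(-8 + M))
H(-211, 10) + √(9614 + X(-137, r(2))) = (10² - 159*(-211) - 8*10) + √(9614 + (272 - 2/2)) = (100 + 33549 - 80) + √(9614 + (272 - 4*¼)) = 33569 + √(9614 + (272 - 1)) = 33569 + √(9614 + 271) = 33569 + √9885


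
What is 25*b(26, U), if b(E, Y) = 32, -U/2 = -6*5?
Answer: 800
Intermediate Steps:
U = 60 (U = -(-12)*5 = -2*(-30) = 60)
25*b(26, U) = 25*32 = 800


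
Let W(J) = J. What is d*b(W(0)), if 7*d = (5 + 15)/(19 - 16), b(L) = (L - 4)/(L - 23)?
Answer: 80/483 ≈ 0.16563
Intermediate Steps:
b(L) = (-4 + L)/(-23 + L)
d = 20/21 (d = ((5 + 15)/(19 - 16))/7 = (20/3)/7 = (20*(⅓))/7 = (⅐)*(20/3) = 20/21 ≈ 0.95238)
d*b(W(0)) = 20*((-4 + 0)/(-23 + 0))/21 = 20*(-4/(-23))/21 = 20*(-1/23*(-4))/21 = (20/21)*(4/23) = 80/483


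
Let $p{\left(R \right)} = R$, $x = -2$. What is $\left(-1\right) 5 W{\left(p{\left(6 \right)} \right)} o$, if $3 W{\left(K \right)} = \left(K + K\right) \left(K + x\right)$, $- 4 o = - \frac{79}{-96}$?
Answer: $\frac{395}{24} \approx 16.458$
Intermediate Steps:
$o = - \frac{79}{384}$ ($o = - \frac{\left(-79\right) \frac{1}{-96}}{4} = - \frac{\left(-79\right) \left(- \frac{1}{96}\right)}{4} = \left(- \frac{1}{4}\right) \frac{79}{96} = - \frac{79}{384} \approx -0.20573$)
$W{\left(K \right)} = \frac{2 K \left(-2 + K\right)}{3}$ ($W{\left(K \right)} = \frac{\left(K + K\right) \left(K - 2\right)}{3} = \frac{2 K \left(-2 + K\right)}{3}$)
$\left(-1\right) 5 W{\left(p{\left(6 \right)} \right)} o = \left(-1\right) 5 \cdot \frac{2}{3} \cdot 6 \left(-2 + 6\right) \left(- \frac{79}{384}\right) = - 5 \cdot \frac{2}{3} \cdot 6 \cdot 4 \left(- \frac{79}{384}\right) = \left(-5\right) 16 \left(- \frac{79}{384}\right) = \left(-80\right) \left(- \frac{79}{384}\right) = \frac{395}{24}$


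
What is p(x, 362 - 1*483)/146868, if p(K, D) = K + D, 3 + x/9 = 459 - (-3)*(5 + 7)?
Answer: 4307/146868 ≈ 0.029326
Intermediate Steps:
x = 4428 (x = -27 + 9*(459 - (-3)*(5 + 7)) = -27 + 9*(459 - (-3)*12) = -27 + 9*(459 - 1*(-36)) = -27 + 9*(459 + 36) = -27 + 9*495 = -27 + 4455 = 4428)
p(K, D) = D + K
p(x, 362 - 1*483)/146868 = ((362 - 1*483) + 4428)/146868 = ((362 - 483) + 4428)*(1/146868) = (-121 + 4428)*(1/146868) = 4307*(1/146868) = 4307/146868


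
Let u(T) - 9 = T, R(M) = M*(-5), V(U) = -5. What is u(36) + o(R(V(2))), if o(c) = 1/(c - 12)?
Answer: 586/13 ≈ 45.077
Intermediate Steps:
R(M) = -5*M
u(T) = 9 + T
o(c) = 1/(-12 + c)
u(36) + o(R(V(2))) = (9 + 36) + 1/(-12 - 5*(-5)) = 45 + 1/(-12 + 25) = 45 + 1/13 = 586/13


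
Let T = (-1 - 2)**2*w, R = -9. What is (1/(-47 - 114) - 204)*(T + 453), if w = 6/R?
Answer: -14681715/161 ≈ -91191.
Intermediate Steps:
w = -2/3 (w = 6/(-9) = 6*(-1/9) = -2/3 ≈ -0.66667)
T = -6 (T = (-1 - 2)**2*(-2/3) = (-3)**2*(-2/3) = 9*(-2/3) = -6)
(1/(-47 - 114) - 204)*(T + 453) = (1/(-47 - 114) - 204)*(-6 + 453) = (1/(-161) - 204)*447 = (-1/161 - 204)*447 = -32845/161*447 = -14681715/161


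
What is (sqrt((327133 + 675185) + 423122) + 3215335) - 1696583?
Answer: 1518752 + 4*sqrt(89090) ≈ 1.5199e+6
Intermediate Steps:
(sqrt((327133 + 675185) + 423122) + 3215335) - 1696583 = (sqrt(1002318 + 423122) + 3215335) - 1696583 = (sqrt(1425440) + 3215335) - 1696583 = (4*sqrt(89090) + 3215335) - 1696583 = (3215335 + 4*sqrt(89090)) - 1696583 = 1518752 + 4*sqrt(89090)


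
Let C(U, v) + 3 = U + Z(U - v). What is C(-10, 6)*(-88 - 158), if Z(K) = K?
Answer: 7134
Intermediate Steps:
C(U, v) = -3 - v + 2*U (C(U, v) = -3 + (U + (U - v)) = -3 + (-v + 2*U) = -3 - v + 2*U)
C(-10, 6)*(-88 - 158) = (-3 - 1*6 + 2*(-10))*(-88 - 158) = (-3 - 6 - 20)*(-246) = -29*(-246) = 7134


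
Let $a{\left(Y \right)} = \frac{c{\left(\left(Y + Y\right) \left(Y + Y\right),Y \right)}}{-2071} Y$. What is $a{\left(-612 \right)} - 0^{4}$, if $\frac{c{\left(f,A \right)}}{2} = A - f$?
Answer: $- \frac{1834516512}{2071} \approx -8.8581 \cdot 10^{5}$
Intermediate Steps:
$c{\left(f,A \right)} = - 2 f + 2 A$ ($c{\left(f,A \right)} = 2 \left(A - f\right) = - 2 f + 2 A$)
$a{\left(Y \right)} = Y \left(- \frac{2 Y}{2071} + \frac{8 Y^{2}}{2071}\right)$ ($a{\left(Y \right)} = \frac{- 2 \left(Y + Y\right) \left(Y + Y\right) + 2 Y}{-2071} Y = \left(- 2 \cdot 2 Y 2 Y + 2 Y\right) \left(- \frac{1}{2071}\right) Y = \left(- 2 \cdot 4 Y^{2} + 2 Y\right) \left(- \frac{1}{2071}\right) Y = \left(- 8 Y^{2} + 2 Y\right) \left(- \frac{1}{2071}\right) Y = \left(- \frac{2 Y}{2071} + \frac{8 Y^{2}}{2071}\right) Y = Y \left(- \frac{2 Y}{2071} + \frac{8 Y^{2}}{2071}\right)$)
$a{\left(-612 \right)} - 0^{4} = \frac{2 \left(-612\right)^{2} \left(-1 + 4 \left(-612\right)\right)}{2071} - 0^{4} = \frac{2}{2071} \cdot 374544 \left(-1 - 2448\right) - 0 = \frac{2}{2071} \cdot 374544 \left(-2449\right) + 0 = - \frac{1834516512}{2071} + 0 = - \frac{1834516512}{2071}$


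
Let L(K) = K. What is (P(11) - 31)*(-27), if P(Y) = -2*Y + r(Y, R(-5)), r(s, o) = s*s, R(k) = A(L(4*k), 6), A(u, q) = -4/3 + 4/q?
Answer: -1836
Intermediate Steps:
A(u, q) = -4/3 + 4/q (A(u, q) = -4*⅓ + 4/q = -4/3 + 4/q)
R(k) = -⅔ (R(k) = -4/3 + 4/6 = -4/3 + 4*(⅙) = -4/3 + ⅔ = -⅔)
r(s, o) = s²
P(Y) = Y² - 2*Y (P(Y) = -2*Y + Y² = Y² - 2*Y)
(P(11) - 31)*(-27) = (11*(-2 + 11) - 31)*(-27) = (11*9 - 31)*(-27) = (99 - 31)*(-27) = 68*(-27) = -1836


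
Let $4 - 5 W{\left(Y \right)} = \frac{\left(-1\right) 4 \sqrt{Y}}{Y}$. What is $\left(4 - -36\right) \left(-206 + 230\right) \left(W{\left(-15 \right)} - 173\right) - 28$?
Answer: $-165340 - \frac{256 i \sqrt{15}}{5} \approx -1.6534 \cdot 10^{5} - 198.3 i$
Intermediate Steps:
$W{\left(Y \right)} = \frac{4}{5} + \frac{4}{5 \sqrt{Y}}$ ($W{\left(Y \right)} = \frac{4}{5} - \frac{\left(-1\right) 4 \sqrt{Y} \frac{1}{Y}}{5} = \frac{4}{5} - \frac{- 4 \sqrt{Y} \frac{1}{Y}}{5} = \frac{4}{5} - \frac{\left(-4\right) \frac{1}{\sqrt{Y}}}{5} = \frac{4}{5} + \frac{4}{5 \sqrt{Y}}$)
$\left(4 - -36\right) \left(-206 + 230\right) \left(W{\left(-15 \right)} - 173\right) - 28 = \left(4 - -36\right) \left(-206 + 230\right) \left(\left(\frac{4}{5} + \frac{4}{5 i \sqrt{15}}\right) - 173\right) - 28 = \left(4 + 36\right) 24 \left(\left(\frac{4}{5} + \frac{4 \left(- \frac{i \sqrt{15}}{15}\right)}{5}\right) - 173\right) - 28 = 40 \cdot 24 \left(\left(\frac{4}{5} - \frac{4 i \sqrt{15}}{75}\right) - 173\right) - 28 = 40 \cdot 24 \left(- \frac{861}{5} - \frac{4 i \sqrt{15}}{75}\right) - 28 = 40 \left(- \frac{20664}{5} - \frac{32 i \sqrt{15}}{25}\right) - 28 = \left(-165312 - \frac{256 i \sqrt{15}}{5}\right) - 28 = -165340 - \frac{256 i \sqrt{15}}{5}$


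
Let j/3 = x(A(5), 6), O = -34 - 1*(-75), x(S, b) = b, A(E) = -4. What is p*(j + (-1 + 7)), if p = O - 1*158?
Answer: -2808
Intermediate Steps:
O = 41 (O = -34 + 75 = 41)
j = 18 (j = 3*6 = 18)
p = -117 (p = 41 - 1*158 = 41 - 158 = -117)
p*(j + (-1 + 7)) = -117*(18 + (-1 + 7)) = -117*(18 + 6) = -117*24 = -2808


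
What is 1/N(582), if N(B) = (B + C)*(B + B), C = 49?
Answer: 1/734484 ≈ 1.3615e-6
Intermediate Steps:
N(B) = 2*B*(49 + B) (N(B) = (B + 49)*(B + B) = (49 + B)*(2*B) = 2*B*(49 + B))
1/N(582) = 1/(2*582*(49 + 582)) = 1/(2*582*631) = 1/734484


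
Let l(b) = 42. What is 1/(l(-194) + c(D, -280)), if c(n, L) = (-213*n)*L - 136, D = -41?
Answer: -1/2445334 ≈ -4.0894e-7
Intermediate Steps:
c(n, L) = -136 - 213*L*n (c(n, L) = -213*L*n - 136 = -136 - 213*L*n)
1/(l(-194) + c(D, -280)) = 1/(42 + (-136 - 213*(-280)*(-41))) = 1/(42 + (-136 - 2445240)) = 1/(42 - 2445376) = 1/(-2445334) = -1/2445334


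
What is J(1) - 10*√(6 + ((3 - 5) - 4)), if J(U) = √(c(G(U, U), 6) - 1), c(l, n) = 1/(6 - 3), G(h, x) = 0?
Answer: I*√6/3 ≈ 0.8165*I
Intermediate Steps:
c(l, n) = ⅓ (c(l, n) = 1/3 = ⅓)
J(U) = I*√6/3 (J(U) = √(⅓ - 1) = √(-⅔) = I*√6/3)
J(1) - 10*√(6 + ((3 - 5) - 4)) = I*√6/3 - 10*√(6 + ((3 - 5) - 4)) = I*√6/3 - 10*√(6 + (-2 - 4)) = I*√6/3 - 10*√(6 - 6) = I*√6/3 - 10*√0 = I*√6/3 - 10*0 = I*√6/3 + 0 = I*√6/3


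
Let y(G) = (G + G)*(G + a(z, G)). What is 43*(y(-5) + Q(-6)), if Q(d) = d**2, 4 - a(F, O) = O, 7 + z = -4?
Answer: -172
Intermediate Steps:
z = -11 (z = -7 - 4 = -11)
a(F, O) = 4 - O
y(G) = 8*G (y(G) = (G + G)*(G + (4 - G)) = (2*G)*4 = 8*G)
43*(y(-5) + Q(-6)) = 43*(8*(-5) + (-6)**2) = 43*(-40 + 36) = 43*(-4) = -172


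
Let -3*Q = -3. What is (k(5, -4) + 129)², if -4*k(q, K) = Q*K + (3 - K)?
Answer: 263169/16 ≈ 16448.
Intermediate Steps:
Q = 1 (Q = -⅓*(-3) = 1)
k(q, K) = -¾ (k(q, K) = -(1*K + (3 - K))/4 = -(K + (3 - K))/4 = -¼*3 = -¾)
(k(5, -4) + 129)² = (-¾ + 129)² = (513/4)² = 263169/16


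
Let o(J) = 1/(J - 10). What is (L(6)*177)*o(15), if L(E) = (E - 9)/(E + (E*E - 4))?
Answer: -531/190 ≈ -2.7947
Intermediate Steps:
o(J) = 1/(-10 + J)
L(E) = (-9 + E)/(-4 + E + E²) (L(E) = (-9 + E)/(E + (E² - 4)) = (-9 + E)/(E + (-4 + E²)) = (-9 + E)/(-4 + E + E²))
(L(6)*177)*o(15) = (((-9 + 6)/(-4 + 6 + 6²))*177)/(-10 + 15) = ((-3/(-4 + 6 + 36))*177)/5 = ((-3/38)*177)*(⅕) = (((1/38)*(-3))*177)*(⅕) = -3/38*177*(⅕) = -531/38*⅕ = -531/190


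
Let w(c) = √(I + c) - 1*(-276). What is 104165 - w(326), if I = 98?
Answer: 103889 - 2*√106 ≈ 1.0387e+5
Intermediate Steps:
w(c) = 276 + √(98 + c) (w(c) = √(98 + c) - 1*(-276) = √(98 + c) + 276 = 276 + √(98 + c))
104165 - w(326) = 104165 - (276 + √(98 + 326)) = 104165 - (276 + √424) = 104165 - (276 + 2*√106) = 104165 + (-276 - 2*√106) = 103889 - 2*√106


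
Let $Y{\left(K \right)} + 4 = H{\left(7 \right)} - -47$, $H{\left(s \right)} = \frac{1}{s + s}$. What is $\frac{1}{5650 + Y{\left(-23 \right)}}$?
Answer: $\frac{14}{79703} \approx 0.00017565$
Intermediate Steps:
$H{\left(s \right)} = \frac{1}{2 s}$
$Y{\left(K \right)} = \frac{603}{14}$ ($Y{\left(K \right)} = -4 + \left(\frac{1}{2 \cdot 7} - -47\right) = -4 + \left(\frac{1}{2} \cdot \frac{1}{7} + 47\right) = -4 + \left(\frac{1}{14} + 47\right) = -4 + \frac{659}{14} = \frac{603}{14}$)
$\frac{1}{5650 + Y{\left(-23 \right)}} = \frac{1}{5650 + \frac{603}{14}} = \frac{1}{\frac{79703}{14}} = \frac{14}{79703}$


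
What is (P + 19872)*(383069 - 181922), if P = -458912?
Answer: -88311578880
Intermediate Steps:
(P + 19872)*(383069 - 181922) = (-458912 + 19872)*(383069 - 181922) = -439040*201147 = -88311578880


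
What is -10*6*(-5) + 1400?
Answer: 1700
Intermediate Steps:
-10*6*(-5) + 1400 = -60*(-5) + 1400 = 300 + 1400 = 1700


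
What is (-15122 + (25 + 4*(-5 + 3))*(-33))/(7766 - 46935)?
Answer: 15683/39169 ≈ 0.40039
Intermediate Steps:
(-15122 + (25 + 4*(-5 + 3))*(-33))/(7766 - 46935) = (-15122 + (25 + 4*(-2))*(-33))/(-39169) = (-15122 + (25 - 8)*(-33))*(-1/39169) = (-15122 + 17*(-33))*(-1/39169) = (-15122 - 561)*(-1/39169) = -15683*(-1/39169) = 15683/39169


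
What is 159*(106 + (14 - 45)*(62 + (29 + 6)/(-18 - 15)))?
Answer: -3118679/11 ≈ -2.8352e+5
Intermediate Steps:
159*(106 + (14 - 45)*(62 + (29 + 6)/(-18 - 15))) = 159*(106 - 31*(62 + 35/(-33))) = 159*(106 - 31*(62 + 35*(-1/33))) = 159*(106 - 31*(62 - 35/33)) = 159*(106 - 31*2011/33) = 159*(106 - 62341/33) = 159*(-58843/33) = -3118679/11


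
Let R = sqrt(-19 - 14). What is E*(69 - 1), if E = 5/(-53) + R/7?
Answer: -340/53 + 68*I*sqrt(33)/7 ≈ -6.4151 + 55.804*I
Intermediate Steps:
R = I*sqrt(33) (R = sqrt(-33) = I*sqrt(33) ≈ 5.7446*I)
E = -5/53 + I*sqrt(33)/7 (E = 5/(-53) + (I*sqrt(33))/7 = 5*(-1/53) + (I*sqrt(33))*(1/7) = -5/53 + I*sqrt(33)/7 ≈ -0.09434 + 0.82065*I)
E*(69 - 1) = (-5/53 + I*sqrt(33)/7)*(69 - 1) = (-5/53 + I*sqrt(33)/7)*68 = -340/53 + 68*I*sqrt(33)/7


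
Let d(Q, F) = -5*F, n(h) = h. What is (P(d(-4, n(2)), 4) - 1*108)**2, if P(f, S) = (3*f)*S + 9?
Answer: 47961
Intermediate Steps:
P(f, S) = 9 + 3*S*f (P(f, S) = 3*S*f + 9 = 9 + 3*S*f)
(P(d(-4, n(2)), 4) - 1*108)**2 = ((9 + 3*4*(-5*2)) - 1*108)**2 = ((9 + 3*4*(-10)) - 108)**2 = ((9 - 120) - 108)**2 = (-111 - 108)**2 = (-219)**2 = 47961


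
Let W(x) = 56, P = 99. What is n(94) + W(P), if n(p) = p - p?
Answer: 56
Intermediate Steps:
n(p) = 0
n(94) + W(P) = 0 + 56 = 56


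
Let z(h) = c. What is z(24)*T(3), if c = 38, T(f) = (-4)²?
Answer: 608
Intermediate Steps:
T(f) = 16
z(h) = 38
z(24)*T(3) = 38*16 = 608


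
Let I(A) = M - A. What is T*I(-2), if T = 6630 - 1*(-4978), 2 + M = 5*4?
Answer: 232160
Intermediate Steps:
M = 18 (M = -2 + 5*4 = -2 + 20 = 18)
I(A) = 18 - A
T = 11608 (T = 6630 + 4978 = 11608)
T*I(-2) = 11608*(18 - 1*(-2)) = 11608*(18 + 2) = 11608*20 = 232160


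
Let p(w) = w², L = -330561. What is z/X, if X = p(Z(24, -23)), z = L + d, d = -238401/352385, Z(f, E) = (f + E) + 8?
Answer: -12942775154/3171465 ≈ -4081.0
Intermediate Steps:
Z(f, E) = 8 + E + f (Z(f, E) = (E + f) + 8 = 8 + E + f)
d = -238401/352385 (d = -238401*1/352385 = -238401/352385 ≈ -0.67654)
z = -116484976386/352385 (z = -330561 - 238401/352385 = -116484976386/352385 ≈ -3.3056e+5)
X = 81 (X = (8 - 23 + 24)² = 9² = 81)
z/X = -116484976386/352385/81 = -116484976386/352385*1/81 = -12942775154/3171465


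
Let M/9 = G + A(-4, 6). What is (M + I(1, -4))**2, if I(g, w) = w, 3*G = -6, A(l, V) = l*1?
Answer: 3364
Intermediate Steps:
A(l, V) = l
G = -2 (G = (1/3)*(-6) = -2)
M = -54 (M = 9*(-2 - 4) = 9*(-6) = -54)
(M + I(1, -4))**2 = (-54 - 4)**2 = (-58)**2 = 3364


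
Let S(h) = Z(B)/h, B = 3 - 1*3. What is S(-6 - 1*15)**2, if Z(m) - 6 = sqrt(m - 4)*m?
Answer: 4/49 ≈ 0.081633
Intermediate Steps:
B = 0 (B = 3 - 3 = 0)
Z(m) = 6 + m*sqrt(-4 + m) (Z(m) = 6 + sqrt(m - 4)*m = 6 + sqrt(-4 + m)*m = 6 + m*sqrt(-4 + m))
S(h) = 6/h (S(h) = (6 + 0*sqrt(-4 + 0))/h = (6 + 0*sqrt(-4))/h = (6 + 0*(2*I))/h = (6 + 0)/h = 6/h)
S(-6 - 1*15)**2 = (6/(-6 - 1*15))**2 = (6/(-6 - 15))**2 = (6/(-21))**2 = (6*(-1/21))**2 = (-2/7)**2 = 4/49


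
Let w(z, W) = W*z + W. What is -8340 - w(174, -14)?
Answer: -5890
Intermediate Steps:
w(z, W) = W + W*z
-8340 - w(174, -14) = -8340 - (-14)*(1 + 174) = -8340 - (-14)*175 = -8340 - 1*(-2450) = -8340 + 2450 = -5890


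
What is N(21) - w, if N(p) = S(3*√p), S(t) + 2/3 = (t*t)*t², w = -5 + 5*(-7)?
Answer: 107281/3 ≈ 35760.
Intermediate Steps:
w = -40 (w = -5 - 35 = -40)
S(t) = -⅔ + t⁴ (S(t) = -⅔ + (t*t)*t² = -⅔ + t²*t² = -⅔ + t⁴)
N(p) = -⅔ + 81*p² (N(p) = -⅔ + (3*√p)⁴ = -⅔ + 81*p²)
N(21) - w = (-⅔ + 81*21²) - 1*(-40) = (-⅔ + 81*441) + 40 = (-⅔ + 35721) + 40 = 107161/3 + 40 = 107281/3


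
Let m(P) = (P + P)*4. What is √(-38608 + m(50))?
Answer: 8*I*√597 ≈ 195.47*I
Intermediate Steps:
m(P) = 8*P (m(P) = (2*P)*4 = 8*P)
√(-38608 + m(50)) = √(-38608 + 8*50) = √(-38608 + 400) = √(-38208) = 8*I*√597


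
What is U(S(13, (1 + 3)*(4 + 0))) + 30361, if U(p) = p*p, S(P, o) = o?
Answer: 30617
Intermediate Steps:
U(p) = p²
U(S(13, (1 + 3)*(4 + 0))) + 30361 = ((1 + 3)*(4 + 0))² + 30361 = (4*4)² + 30361 = 16² + 30361 = 256 + 30361 = 30617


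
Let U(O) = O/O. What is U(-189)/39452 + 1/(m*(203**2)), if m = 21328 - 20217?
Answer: 6546093/258034109564 ≈ 2.5369e-5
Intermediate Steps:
m = 1111
U(O) = 1
U(-189)/39452 + 1/(m*(203**2)) = 1/39452 + 1/(1111*(203**2)) = 1*(1/39452) + (1/1111)/41209 = 1/39452 + (1/1111)*(1/41209) = 1/39452 + 1/45783199 = 6546093/258034109564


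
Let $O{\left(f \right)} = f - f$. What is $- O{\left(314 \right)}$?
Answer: $0$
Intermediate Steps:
$O{\left(f \right)} = 0$
$- O{\left(314 \right)} = \left(-1\right) 0 = 0$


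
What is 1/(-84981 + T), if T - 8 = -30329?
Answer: -1/115302 ≈ -8.6729e-6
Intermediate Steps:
T = -30321 (T = 8 - 30329 = -30321)
1/(-84981 + T) = 1/(-84981 - 30321) = 1/(-115302) = -1/115302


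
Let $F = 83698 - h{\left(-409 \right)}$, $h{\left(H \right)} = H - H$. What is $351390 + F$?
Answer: $435088$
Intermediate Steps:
$h{\left(H \right)} = 0$
$F = 83698$ ($F = 83698 - 0 = 83698 + 0 = 83698$)
$351390 + F = 351390 + 83698 = 435088$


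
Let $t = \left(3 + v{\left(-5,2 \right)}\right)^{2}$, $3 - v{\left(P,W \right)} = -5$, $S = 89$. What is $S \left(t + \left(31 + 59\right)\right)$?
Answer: $18779$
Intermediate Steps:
$v{\left(P,W \right)} = 8$ ($v{\left(P,W \right)} = 3 - -5 = 3 + 5 = 8$)
$t = 121$ ($t = \left(3 + 8\right)^{2} = 11^{2} = 121$)
$S \left(t + \left(31 + 59\right)\right) = 89 \left(121 + \left(31 + 59\right)\right) = 89 \left(121 + 90\right) = 89 \cdot 211 = 18779$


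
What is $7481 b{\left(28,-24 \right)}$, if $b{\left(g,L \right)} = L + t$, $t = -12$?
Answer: $-269316$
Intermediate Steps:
$b{\left(g,L \right)} = -12 + L$ ($b{\left(g,L \right)} = L - 12 = -12 + L$)
$7481 b{\left(28,-24 \right)} = 7481 \left(-12 - 24\right) = 7481 \left(-36\right) = -269316$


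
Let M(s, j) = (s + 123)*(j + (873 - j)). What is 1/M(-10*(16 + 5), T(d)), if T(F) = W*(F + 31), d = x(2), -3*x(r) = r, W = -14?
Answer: -1/75951 ≈ -1.3166e-5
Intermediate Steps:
x(r) = -r/3
d = -⅔ (d = -⅓*2 = -⅔ ≈ -0.66667)
T(F) = -434 - 14*F (T(F) = -14*(F + 31) = -14*(31 + F) = -434 - 14*F)
M(s, j) = 107379 + 873*s (M(s, j) = (123 + s)*873 = 107379 + 873*s)
1/M(-10*(16 + 5), T(d)) = 1/(107379 + 873*(-10*(16 + 5))) = 1/(107379 + 873*(-10*21)) = 1/(107379 + 873*(-210)) = 1/(107379 - 183330) = 1/(-75951) = -1/75951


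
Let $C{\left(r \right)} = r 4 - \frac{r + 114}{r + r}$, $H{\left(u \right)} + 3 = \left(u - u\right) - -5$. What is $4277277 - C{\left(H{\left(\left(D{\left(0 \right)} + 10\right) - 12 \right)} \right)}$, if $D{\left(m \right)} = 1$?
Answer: $4277298$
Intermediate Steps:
$H{\left(u \right)} = 2$ ($H{\left(u \right)} = -3 + \left(\left(u - u\right) - -5\right) = -3 + \left(0 + 5\right) = -3 + 5 = 2$)
$C{\left(r \right)} = 4 r - \frac{114 + r}{2 r}$
$4277277 - C{\left(H{\left(\left(D{\left(0 \right)} + 10\right) - 12 \right)} \right)} = 4277277 - \left(- \frac{1}{2} - \frac{57}{2} + 4 \cdot 2\right) = 4277277 - \left(- \frac{1}{2} - \frac{57}{2} + 8\right) = 4277277 - -21 = 4277277 + 21 = 4277298$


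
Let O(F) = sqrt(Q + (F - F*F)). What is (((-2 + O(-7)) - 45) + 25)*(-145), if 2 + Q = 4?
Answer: 3190 - 435*I*sqrt(6) ≈ 3190.0 - 1065.5*I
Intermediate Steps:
Q = 2 (Q = -2 + 4 = 2)
O(F) = sqrt(2 + F - F**2) (O(F) = sqrt(2 + (F - F*F)) = sqrt(2 + (F - F**2)) = sqrt(2 + F - F**2))
(((-2 + O(-7)) - 45) + 25)*(-145) = (((-2 + sqrt(2 - 7 - 1*(-7)**2)) - 45) + 25)*(-145) = (((-2 + sqrt(2 - 7 - 1*49)) - 45) + 25)*(-145) = (((-2 + sqrt(2 - 7 - 49)) - 45) + 25)*(-145) = (((-2 + sqrt(-54)) - 45) + 25)*(-145) = (((-2 + 3*I*sqrt(6)) - 45) + 25)*(-145) = ((-47 + 3*I*sqrt(6)) + 25)*(-145) = (-22 + 3*I*sqrt(6))*(-145) = 3190 - 435*I*sqrt(6)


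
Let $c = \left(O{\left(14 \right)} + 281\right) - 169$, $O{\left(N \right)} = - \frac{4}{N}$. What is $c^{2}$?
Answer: $\frac{611524}{49} \approx 12480.0$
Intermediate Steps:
$c = \frac{782}{7}$ ($c = \left(- \frac{4}{14} + 281\right) - 169 = \left(\left(-4\right) \frac{1}{14} + 281\right) - 169 = \left(- \frac{2}{7} + 281\right) - 169 = \frac{1965}{7} - 169 = \frac{782}{7} \approx 111.71$)
$c^{2} = \left(\frac{782}{7}\right)^{2} = \frac{611524}{49}$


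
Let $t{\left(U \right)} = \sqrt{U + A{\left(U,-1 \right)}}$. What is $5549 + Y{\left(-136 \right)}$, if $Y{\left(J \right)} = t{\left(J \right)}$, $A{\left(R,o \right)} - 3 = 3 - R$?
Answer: $5549 + \sqrt{6} \approx 5551.5$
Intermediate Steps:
$A{\left(R,o \right)} = 6 - R$ ($A{\left(R,o \right)} = 3 - \left(-3 + R\right) = 6 - R$)
$t{\left(U \right)} = \sqrt{6}$ ($t{\left(U \right)} = \sqrt{U - \left(-6 + U\right)} = \sqrt{6}$)
$Y{\left(J \right)} = \sqrt{6}$
$5549 + Y{\left(-136 \right)} = 5549 + \sqrt{6}$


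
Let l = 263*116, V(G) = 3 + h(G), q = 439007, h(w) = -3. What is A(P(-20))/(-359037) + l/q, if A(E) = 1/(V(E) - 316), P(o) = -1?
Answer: 3461306690543/49807842977844 ≈ 0.069493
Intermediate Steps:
V(G) = 0 (V(G) = 3 - 3 = 0)
l = 30508
A(E) = -1/316 (A(E) = 1/(0 - 316) = 1/(-316) = -1/316)
A(P(-20))/(-359037) + l/q = -1/316/(-359037) + 30508/439007 = -1/316*(-1/359037) + 30508*(1/439007) = 1/113455692 + 30508/439007 = 3461306690543/49807842977844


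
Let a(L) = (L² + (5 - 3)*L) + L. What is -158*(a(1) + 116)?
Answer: -18960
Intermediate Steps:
a(L) = L² + 3*L (a(L) = (L² + 2*L) + L = L² + 3*L)
-158*(a(1) + 116) = -158*(1*(3 + 1) + 116) = -158*(1*4 + 116) = -158*(4 + 116) = -158*120 = -18960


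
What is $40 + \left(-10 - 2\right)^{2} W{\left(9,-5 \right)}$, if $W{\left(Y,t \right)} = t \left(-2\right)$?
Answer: $1480$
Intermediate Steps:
$W{\left(Y,t \right)} = - 2 t$
$40 + \left(-10 - 2\right)^{2} W{\left(9,-5 \right)} = 40 + \left(-10 - 2\right)^{2} \left(\left(-2\right) \left(-5\right)\right) = 40 + \left(-12\right)^{2} \cdot 10 = 40 + 144 \cdot 10 = 40 + 1440 = 1480$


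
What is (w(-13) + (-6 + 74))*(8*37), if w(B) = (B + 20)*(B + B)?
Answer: -33744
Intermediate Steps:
w(B) = 2*B*(20 + B) (w(B) = (20 + B)*(2*B) = 2*B*(20 + B))
(w(-13) + (-6 + 74))*(8*37) = (2*(-13)*(20 - 13) + (-6 + 74))*(8*37) = (2*(-13)*7 + 68)*296 = (-182 + 68)*296 = -114*296 = -33744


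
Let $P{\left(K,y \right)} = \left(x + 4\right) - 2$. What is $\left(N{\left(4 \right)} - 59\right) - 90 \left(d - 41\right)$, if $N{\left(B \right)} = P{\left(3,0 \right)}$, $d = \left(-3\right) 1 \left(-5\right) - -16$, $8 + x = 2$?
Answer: $837$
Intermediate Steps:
$x = -6$ ($x = -8 + 2 = -6$)
$d = 31$ ($d = \left(-3\right) \left(-5\right) + 16 = 15 + 16 = 31$)
$P{\left(K,y \right)} = -4$ ($P{\left(K,y \right)} = \left(-6 + 4\right) - 2 = -2 - 2 = -4$)
$N{\left(B \right)} = -4$
$\left(N{\left(4 \right)} - 59\right) - 90 \left(d - 41\right) = \left(-4 - 59\right) - 90 \left(31 - 41\right) = \left(-4 - 59\right) - -900 = -63 + 900 = 837$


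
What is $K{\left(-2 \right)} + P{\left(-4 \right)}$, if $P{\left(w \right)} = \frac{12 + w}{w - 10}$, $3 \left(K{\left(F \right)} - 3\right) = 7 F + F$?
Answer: $- \frac{61}{21} \approx -2.9048$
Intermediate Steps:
$K{\left(F \right)} = 3 + \frac{8 F}{3}$ ($K{\left(F \right)} = 3 + \frac{7 F + F}{3} = 3 + \frac{8 F}{3}$)
$P{\left(w \right)} = \frac{12 + w}{-10 + w}$
$K{\left(-2 \right)} + P{\left(-4 \right)} = \left(3 + \frac{8}{3} \left(-2\right)\right) + \frac{12 - 4}{-10 - 4} = \left(3 - \frac{16}{3}\right) + \frac{1}{-14} \cdot 8 = - \frac{7}{3} - \frac{4}{7} = - \frac{61}{21}$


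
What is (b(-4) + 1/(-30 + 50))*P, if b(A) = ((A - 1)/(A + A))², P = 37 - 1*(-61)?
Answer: 6909/160 ≈ 43.181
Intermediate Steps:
P = 98 (P = 37 + 61 = 98)
b(A) = (-1 + A)²/(4*A²) (b(A) = ((-1 + A)/((2*A)))² = ((-1 + A)*(1/(2*A)))² = ((-1 + A)/(2*A))² = (-1 + A)²/(4*A²))
(b(-4) + 1/(-30 + 50))*P = ((¼)*(-1 - 4)²/(-4)² + 1/(-30 + 50))*98 = ((¼)*(1/16)*(-5)² + 1/20)*98 = ((¼)*(1/16)*25 + 1/20)*98 = (25/64 + 1/20)*98 = (141/320)*98 = 6909/160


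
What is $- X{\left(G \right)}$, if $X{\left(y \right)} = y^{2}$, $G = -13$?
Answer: $-169$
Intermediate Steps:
$- X{\left(G \right)} = - \left(-13\right)^{2} = \left(-1\right) 169 = -169$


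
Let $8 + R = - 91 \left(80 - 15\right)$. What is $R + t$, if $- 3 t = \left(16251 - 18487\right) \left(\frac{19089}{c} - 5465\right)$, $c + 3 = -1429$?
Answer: $- \frac{4391698973}{1074} \approx -4.0891 \cdot 10^{6}$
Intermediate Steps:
$c = -1432$ ($c = -3 - 1429 = -1432$)
$R = -5923$ ($R = -8 - 91 \left(80 - 15\right) = -8 - 5915 = -5923$)
$t = - \frac{4385337671}{1074}$ ($t = - \frac{\left(16251 - 18487\right) \left(\frac{19089}{-1432} - 5465\right)}{3} = - \frac{\left(-2236\right) \left(19089 \left(- \frac{1}{1432}\right) - 5465\right)}{3} = - \frac{\left(-2236\right) \left(- \frac{19089}{1432} - 5465\right)}{3} = - \frac{\left(-2236\right) \left(- \frac{7844969}{1432}\right)}{3} = \left(- \frac{1}{3}\right) \frac{4385337671}{358} = - \frac{4385337671}{1074} \approx -4.0832 \cdot 10^{6}$)
$R + t = -5923 - \frac{4385337671}{1074} = - \frac{4391698973}{1074}$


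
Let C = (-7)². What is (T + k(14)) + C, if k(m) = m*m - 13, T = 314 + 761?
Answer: 1307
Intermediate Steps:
T = 1075
k(m) = -13 + m² (k(m) = m² - 13 = -13 + m²)
C = 49
(T + k(14)) + C = (1075 + (-13 + 14²)) + 49 = (1075 + (-13 + 196)) + 49 = (1075 + 183) + 49 = 1258 + 49 = 1307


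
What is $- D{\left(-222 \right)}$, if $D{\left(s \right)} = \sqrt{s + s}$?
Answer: $- 2 i \sqrt{111} \approx - 21.071 i$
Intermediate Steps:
$D{\left(s \right)} = \sqrt{2} \sqrt{s}$ ($D{\left(s \right)} = \sqrt{2 s} = \sqrt{2} \sqrt{s}$)
$- D{\left(-222 \right)} = - \sqrt{2} \sqrt{-222} = - \sqrt{2} i \sqrt{222} = - 2 i \sqrt{111}$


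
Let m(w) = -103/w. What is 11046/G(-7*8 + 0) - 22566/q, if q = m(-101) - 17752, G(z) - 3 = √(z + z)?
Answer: 59687209248/216934729 - 44184*I*√7/121 ≈ 275.14 - 966.11*I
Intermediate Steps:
G(z) = 3 + √2*√z (G(z) = 3 + √(z + z) = 3 + √(2*z) = 3 + √2*√z)
q = -1792849/101 (q = -103/(-101) - 17752 = -103*(-1/101) - 17752 = 103/101 - 17752 = -1792849/101 ≈ -17751.)
11046/G(-7*8 + 0) - 22566/q = 11046/(3 + √2*√(-7*8 + 0)) - 22566/(-1792849/101) = 11046/(3 + √2*√(-56 + 0)) - 22566*(-101/1792849) = 11046/(3 + √2*√(-56)) + 2279166/1792849 = 11046/(3 + √2*(2*I*√14)) + 2279166/1792849 = 11046/(3 + 4*I*√7) + 2279166/1792849 = 2279166/1792849 + 11046/(3 + 4*I*√7)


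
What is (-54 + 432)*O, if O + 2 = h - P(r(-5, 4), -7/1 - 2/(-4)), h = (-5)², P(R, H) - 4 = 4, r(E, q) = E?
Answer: 5670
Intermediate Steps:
P(R, H) = 8 (P(R, H) = 4 + 4 = 8)
h = 25
O = 15 (O = -2 + (25 - 1*8) = -2 + (25 - 8) = -2 + 17 = 15)
(-54 + 432)*O = (-54 + 432)*15 = 378*15 = 5670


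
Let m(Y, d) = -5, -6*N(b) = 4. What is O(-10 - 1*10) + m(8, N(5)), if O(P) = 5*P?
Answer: -105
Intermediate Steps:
N(b) = -2/3 (N(b) = -1/6*4 = -2/3)
O(-10 - 1*10) + m(8, N(5)) = 5*(-10 - 1*10) - 5 = 5*(-10 - 10) - 5 = 5*(-20) - 5 = -100 - 5 = -105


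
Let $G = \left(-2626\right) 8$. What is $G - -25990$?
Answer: $4982$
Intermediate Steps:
$G = -21008$
$G - -25990 = -21008 - -25990 = -21008 + 25990 = 4982$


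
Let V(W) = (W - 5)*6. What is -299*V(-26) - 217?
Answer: 55397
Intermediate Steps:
V(W) = -30 + 6*W (V(W) = (-5 + W)*6 = -30 + 6*W)
-299*V(-26) - 217 = -299*(-30 + 6*(-26)) - 217 = -299*(-30 - 156) - 217 = -299*(-186) - 217 = 55614 - 217 = 55397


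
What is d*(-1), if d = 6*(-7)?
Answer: 42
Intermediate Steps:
d = -42
d*(-1) = -42*(-1) = 42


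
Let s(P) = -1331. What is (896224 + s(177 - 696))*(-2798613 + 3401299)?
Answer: 539339482598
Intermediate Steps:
(896224 + s(177 - 696))*(-2798613 + 3401299) = (896224 - 1331)*(-2798613 + 3401299) = 894893*602686 = 539339482598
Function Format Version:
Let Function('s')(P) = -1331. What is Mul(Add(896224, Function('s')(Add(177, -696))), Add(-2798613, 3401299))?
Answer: 539339482598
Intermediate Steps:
Mul(Add(896224, Function('s')(Add(177, -696))), Add(-2798613, 3401299)) = Mul(Add(896224, -1331), Add(-2798613, 3401299)) = Mul(894893, 602686) = 539339482598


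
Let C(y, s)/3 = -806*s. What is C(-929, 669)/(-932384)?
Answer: 808821/466192 ≈ 1.7350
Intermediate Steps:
C(y, s) = -2418*s (C(y, s) = 3*(-806*s) = -2418*s)
C(-929, 669)/(-932384) = -2418*669/(-932384) = -1617642*(-1/932384) = 808821/466192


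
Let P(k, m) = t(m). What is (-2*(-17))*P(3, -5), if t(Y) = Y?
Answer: -170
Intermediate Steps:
P(k, m) = m
(-2*(-17))*P(3, -5) = -2*(-17)*(-5) = 34*(-5) = -170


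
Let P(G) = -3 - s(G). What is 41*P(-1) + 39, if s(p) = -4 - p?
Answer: 39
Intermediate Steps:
P(G) = 1 + G (P(G) = -3 - (-4 - G) = -3 + (4 + G) = 1 + G)
41*P(-1) + 39 = 41*(1 - 1) + 39 = 41*0 + 39 = 0 + 39 = 39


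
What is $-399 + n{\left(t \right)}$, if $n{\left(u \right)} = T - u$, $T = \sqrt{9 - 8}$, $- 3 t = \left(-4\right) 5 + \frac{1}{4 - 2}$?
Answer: $- \frac{809}{2} \approx -404.5$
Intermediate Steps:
$t = \frac{13}{2}$ ($t = - \frac{\left(-4\right) 5 + \frac{1}{4 - 2}}{3} = - \frac{-20 + \frac{1}{2}}{3} = \left(- \frac{1}{3}\right) \left(- \frac{39}{2}\right) = \frac{13}{2} \approx 6.5$)
$T = 1$ ($T = \sqrt{1} = 1$)
$n{\left(u \right)} = 1 - u$
$-399 + n{\left(t \right)} = -399 + \left(1 - \frac{13}{2}\right) = -399 - \frac{11}{2} = - \frac{809}{2}$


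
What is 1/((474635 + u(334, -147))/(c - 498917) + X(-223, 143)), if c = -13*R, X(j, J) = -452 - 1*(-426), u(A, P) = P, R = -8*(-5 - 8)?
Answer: -71467/1925926 ≈ -0.037108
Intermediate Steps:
R = 104 (R = -8*(-13) = 104)
X(j, J) = -26 (X(j, J) = -452 + 426 = -26)
c = -1352 (c = -13*104 = -1352)
1/((474635 + u(334, -147))/(c - 498917) + X(-223, 143)) = 1/((474635 - 147)/(-1352 - 498917) - 26) = 1/(474488/(-500269) - 26) = 1/(474488*(-1/500269) - 26) = 1/(-67784/71467 - 26) = 1/(-1925926/71467) = -71467/1925926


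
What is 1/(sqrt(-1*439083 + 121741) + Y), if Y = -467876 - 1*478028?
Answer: -472952/447367347279 - I*sqrt(317342)/894734694558 ≈ -1.0572e-6 - 6.2961e-10*I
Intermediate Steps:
Y = -945904 (Y = -467876 - 478028 = -945904)
1/(sqrt(-1*439083 + 121741) + Y) = 1/(sqrt(-1*439083 + 121741) - 945904) = 1/(sqrt(-439083 + 121741) - 945904) = 1/(sqrt(-317342) - 945904) = 1/(I*sqrt(317342) - 945904) = 1/(-945904 + I*sqrt(317342))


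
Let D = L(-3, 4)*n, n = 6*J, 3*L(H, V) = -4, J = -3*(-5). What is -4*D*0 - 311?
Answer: -311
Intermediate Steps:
J = 15
L(H, V) = -4/3 (L(H, V) = (1/3)*(-4) = -4/3)
n = 90 (n = 6*15 = 90)
D = -120 (D = -4/3*90 = -120)
-4*D*0 - 311 = -4*(-120)*0 - 311 = 480*0 - 311 = 0 - 311 = -311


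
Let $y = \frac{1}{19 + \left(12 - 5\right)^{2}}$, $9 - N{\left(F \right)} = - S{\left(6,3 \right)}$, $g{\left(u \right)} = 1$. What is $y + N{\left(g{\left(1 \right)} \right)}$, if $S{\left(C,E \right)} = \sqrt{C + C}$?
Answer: $\frac{613}{68} + 2 \sqrt{3} \approx 12.479$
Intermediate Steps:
$S{\left(C,E \right)} = \sqrt{2} \sqrt{C}$ ($S{\left(C,E \right)} = \sqrt{2 C} = \sqrt{2} \sqrt{C}$)
$N{\left(F \right)} = 9 + 2 \sqrt{3}$ ($N{\left(F \right)} = 9 - - \sqrt{2} \sqrt{6} = 9 - - 2 \sqrt{3} = 9 + 2 \sqrt{3}$)
$y = \frac{1}{68}$ ($y = \frac{1}{19 + 7^{2}} = \frac{1}{19 + 49} = \frac{1}{68} \approx 0.014706$)
$y + N{\left(g{\left(1 \right)} \right)} = \frac{1}{68} + \left(9 + 2 \sqrt{3}\right) = \frac{613}{68} + 2 \sqrt{3}$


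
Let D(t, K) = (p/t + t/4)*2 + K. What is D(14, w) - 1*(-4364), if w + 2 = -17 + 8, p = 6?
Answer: 30526/7 ≈ 4360.9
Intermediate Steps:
w = -11 (w = -2 + (-17 + 8) = -2 - 9 = -11)
D(t, K) = K + t/2 + 12/t (D(t, K) = (6/t + t/4)*2 + K = (t/2 + 12/t) + K = K + t/2 + 12/t)
D(14, w) - 1*(-4364) = (-11 + (½)*14 + 12/14) - 1*(-4364) = (-11 + 7 + 12*(1/14)) + 4364 = (-11 + 7 + 6/7) + 4364 = -22/7 + 4364 = 30526/7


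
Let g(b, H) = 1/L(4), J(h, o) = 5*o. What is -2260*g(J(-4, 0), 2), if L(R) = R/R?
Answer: -2260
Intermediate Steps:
L(R) = 1
g(b, H) = 1 (g(b, H) = 1/1 = 1)
-2260*g(J(-4, 0), 2) = -2260*1 = -2260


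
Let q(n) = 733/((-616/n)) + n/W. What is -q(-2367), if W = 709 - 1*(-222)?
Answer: -230548167/81928 ≈ -2814.0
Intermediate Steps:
W = 931 (W = 709 + 222 = 931)
q(n) = -97401*n/81928 (q(n) = 733/((-616/n)) + n/931 = 733*(-n/616) + n*(1/931) = -733*n/616 + n/931 = -97401*n/81928)
-q(-2367) = -(-97401)*(-2367)/81928 = -1*230548167/81928 = -230548167/81928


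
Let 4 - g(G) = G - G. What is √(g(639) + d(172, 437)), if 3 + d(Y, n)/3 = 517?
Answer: √1546 ≈ 39.319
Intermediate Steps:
g(G) = 4 (g(G) = 4 - (G - G) = 4 - 1*0 = 4 + 0 = 4)
d(Y, n) = 1542 (d(Y, n) = -9 + 3*517 = -9 + 1551 = 1542)
√(g(639) + d(172, 437)) = √(4 + 1542) = √1546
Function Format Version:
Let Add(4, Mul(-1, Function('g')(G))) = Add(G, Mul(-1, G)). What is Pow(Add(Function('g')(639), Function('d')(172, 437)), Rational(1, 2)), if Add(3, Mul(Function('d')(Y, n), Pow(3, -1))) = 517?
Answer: Pow(1546, Rational(1, 2)) ≈ 39.319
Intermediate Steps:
Function('g')(G) = 4 (Function('g')(G) = Add(4, Mul(-1, Add(G, Mul(-1, G)))) = Add(4, Mul(-1, 0)) = Add(4, 0) = 4)
Function('d')(Y, n) = 1542 (Function('d')(Y, n) = Add(-9, Mul(3, 517)) = Add(-9, 1551) = 1542)
Pow(Add(Function('g')(639), Function('d')(172, 437)), Rational(1, 2)) = Pow(Add(4, 1542), Rational(1, 2)) = Pow(1546, Rational(1, 2))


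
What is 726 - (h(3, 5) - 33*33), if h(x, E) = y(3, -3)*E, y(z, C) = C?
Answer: 1830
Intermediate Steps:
h(x, E) = -3*E
726 - (h(3, 5) - 33*33) = 726 - (-3*5 - 33*33) = 726 - (-15 - 1089) = 726 - 1*(-1104) = 726 + 1104 = 1830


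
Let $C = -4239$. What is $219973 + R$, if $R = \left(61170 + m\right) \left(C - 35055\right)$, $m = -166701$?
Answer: $4146955087$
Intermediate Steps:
$R = 4146735114$ ($R = \left(61170 - 166701\right) \left(-4239 - 35055\right) = \left(-105531\right) \left(-39294\right) = 4146735114$)
$219973 + R = 219973 + 4146735114 = 4146955087$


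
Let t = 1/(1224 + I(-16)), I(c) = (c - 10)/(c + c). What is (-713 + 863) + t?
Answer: 2939566/19597 ≈ 150.00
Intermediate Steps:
I(c) = (-10 + c)/(2*c) (I(c) = (-10 + c)/((2*c)) = (-10 + c)*(1/(2*c)) = (-10 + c)/(2*c))
t = 16/19597 (t = 1/(1224 + (½)*(-10 - 16)/(-16)) = 1/(1224 + (½)*(-1/16)*(-26)) = 1/(1224 + 13/16) = 1/(19597/16) = 16/19597 ≈ 0.00081645)
(-713 + 863) + t = (-713 + 863) + 16/19597 = 150 + 16/19597 = 2939566/19597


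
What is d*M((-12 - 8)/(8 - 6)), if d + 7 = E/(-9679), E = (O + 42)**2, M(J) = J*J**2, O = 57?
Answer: 77554000/9679 ≈ 8012.6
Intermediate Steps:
M(J) = J**3
E = 9801 (E = (57 + 42)**2 = 99**2 = 9801)
d = -77554/9679 (d = -7 + 9801/(-9679) = -7 + 9801*(-1/9679) = -7 - 9801/9679 = -77554/9679 ≈ -8.0126)
d*M((-12 - 8)/(8 - 6)) = -77554*(-12 - 8)**3/(8 - 6)**3/9679 = -77554*(-20/2)**3/9679 = -77554*(-20*1/2)**3/9679 = -77554/9679*(-10)**3 = -77554/9679*(-1000) = 77554000/9679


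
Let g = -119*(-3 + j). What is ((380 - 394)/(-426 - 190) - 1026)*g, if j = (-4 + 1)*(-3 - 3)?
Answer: 80580255/44 ≈ 1.8314e+6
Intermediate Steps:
j = 18 (j = -3*(-6) = 18)
g = -1785 (g = -119*(-3 + 18) = -119*15 = -1785)
((380 - 394)/(-426 - 190) - 1026)*g = ((380 - 394)/(-426 - 190) - 1026)*(-1785) = (-14/(-616) - 1026)*(-1785) = (-14*(-1/616) - 1026)*(-1785) = (1/44 - 1026)*(-1785) = -45143/44*(-1785) = 80580255/44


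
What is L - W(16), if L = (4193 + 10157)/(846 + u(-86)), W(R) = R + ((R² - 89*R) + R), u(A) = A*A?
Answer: 4688631/4121 ≈ 1137.7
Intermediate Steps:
u(A) = A²
W(R) = R² - 87*R (W(R) = R + (R² - 88*R) = R² - 87*R)
L = 7175/4121 (L = (4193 + 10157)/(846 + (-86)²) = 14350/(846 + 7396) = 14350/8242 = 14350*(1/8242) = 7175/4121 ≈ 1.7411)
L - W(16) = 7175/4121 - 16*(-87 + 16) = 7175/4121 - 16*(-71) = 7175/4121 - 1*(-1136) = 7175/4121 + 1136 = 4688631/4121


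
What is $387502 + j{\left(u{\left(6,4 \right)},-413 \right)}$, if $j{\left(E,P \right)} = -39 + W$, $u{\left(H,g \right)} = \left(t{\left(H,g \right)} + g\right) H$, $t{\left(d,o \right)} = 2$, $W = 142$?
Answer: $387605$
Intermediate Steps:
$u{\left(H,g \right)} = H \left(2 + g\right)$ ($u{\left(H,g \right)} = \left(2 + g\right) H = H \left(2 + g\right)$)
$j{\left(E,P \right)} = 103$ ($j{\left(E,P \right)} = -39 + 142 = 103$)
$387502 + j{\left(u{\left(6,4 \right)},-413 \right)} = 387502 + 103 = 387605$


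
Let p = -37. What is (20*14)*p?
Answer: -10360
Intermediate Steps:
(20*14)*p = (20*14)*(-37) = 280*(-37) = -10360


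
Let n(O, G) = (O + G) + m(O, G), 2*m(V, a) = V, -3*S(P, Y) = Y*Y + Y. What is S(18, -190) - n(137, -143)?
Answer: -24065/2 ≈ -12033.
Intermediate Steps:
S(P, Y) = -Y/3 - Y**2/3 (S(P, Y) = -(Y*Y + Y)/3 = -(Y**2 + Y)/3 = -(Y + Y**2)/3 = -Y/3 - Y**2/3)
m(V, a) = V/2
n(O, G) = G + 3*O/2 (n(O, G) = (O + G) + O/2 = (G + O) + O/2 = G + 3*O/2)
S(18, -190) - n(137, -143) = -1/3*(-190)*(1 - 190) - (-143 + (3/2)*137) = -1/3*(-190)*(-189) - (-143 + 411/2) = -11970 - 1*125/2 = -11970 - 125/2 = -24065/2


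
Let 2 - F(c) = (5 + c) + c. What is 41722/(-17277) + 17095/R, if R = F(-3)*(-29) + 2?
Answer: -59779337/293709 ≈ -203.53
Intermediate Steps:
F(c) = -3 - 2*c (F(c) = 2 - ((5 + c) + c) = 2 - (5 + 2*c) = 2 + (-5 - 2*c) = -3 - 2*c)
R = -85 (R = (-3 - 2*(-3))*(-29) + 2 = (-3 + 6)*(-29) + 2 = 3*(-29) + 2 = -87 + 2 = -85)
41722/(-17277) + 17095/R = 41722/(-17277) + 17095/(-85) = 41722*(-1/17277) + 17095*(-1/85) = -41722/17277 - 3419/17 = -59779337/293709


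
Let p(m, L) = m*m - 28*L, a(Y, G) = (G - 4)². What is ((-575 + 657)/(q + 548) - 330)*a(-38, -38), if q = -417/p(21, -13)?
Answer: -256437231120/440723 ≈ -5.8186e+5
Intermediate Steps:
a(Y, G) = (-4 + G)²
p(m, L) = m² - 28*L
q = -417/805 (q = -417/(21² - 28*(-13)) = -417/(441 + 364) = -417/805 ≈ -0.51801)
((-575 + 657)/(q + 548) - 330)*a(-38, -38) = ((-575 + 657)/(-417/805 + 548) - 330)*(-4 - 38)² = (82/(440723/805) - 330)*(-42)² = (82*(805/440723) - 330)*1764 = (66010/440723 - 330)*1764 = -145372580/440723*1764 = -256437231120/440723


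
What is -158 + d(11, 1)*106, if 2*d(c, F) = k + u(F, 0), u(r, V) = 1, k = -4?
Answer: -317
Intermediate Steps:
d(c, F) = -3/2 (d(c, F) = (-4 + 1)/2 = (½)*(-3) = -3/2)
-158 + d(11, 1)*106 = -158 - 3/2*106 = -158 - 159 = -317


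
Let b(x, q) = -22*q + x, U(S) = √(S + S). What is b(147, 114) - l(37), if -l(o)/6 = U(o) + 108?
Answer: -1713 + 6*√74 ≈ -1661.4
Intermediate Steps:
U(S) = √2*√S (U(S) = √(2*S) = √2*√S)
l(o) = -648 - 6*√2*√o (l(o) = -6*(√2*√o + 108) = -6*(108 + √2*√o) = -648 - 6*√2*√o)
b(x, q) = x - 22*q
b(147, 114) - l(37) = (147 - 22*114) - (-648 - 6*√2*√37) = (147 - 2508) - (-648 - 6*√74) = -2361 + (648 + 6*√74) = -1713 + 6*√74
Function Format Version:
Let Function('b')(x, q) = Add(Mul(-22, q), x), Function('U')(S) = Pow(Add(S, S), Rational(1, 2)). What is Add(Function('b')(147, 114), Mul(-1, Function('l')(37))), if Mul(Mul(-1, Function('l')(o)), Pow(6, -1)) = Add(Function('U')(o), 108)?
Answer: Add(-1713, Mul(6, Pow(74, Rational(1, 2)))) ≈ -1661.4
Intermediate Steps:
Function('U')(S) = Mul(Pow(2, Rational(1, 2)), Pow(S, Rational(1, 2))) (Function('U')(S) = Pow(Mul(2, S), Rational(1, 2)) = Mul(Pow(2, Rational(1, 2)), Pow(S, Rational(1, 2))))
Function('l')(o) = Add(-648, Mul(-6, Pow(2, Rational(1, 2)), Pow(o, Rational(1, 2)))) (Function('l')(o) = Mul(-6, Add(Mul(Pow(2, Rational(1, 2)), Pow(o, Rational(1, 2))), 108)) = Mul(-6, Add(108, Mul(Pow(2, Rational(1, 2)), Pow(o, Rational(1, 2))))) = Add(-648, Mul(-6, Pow(2, Rational(1, 2)), Pow(o, Rational(1, 2)))))
Function('b')(x, q) = Add(x, Mul(-22, q))
Add(Function('b')(147, 114), Mul(-1, Function('l')(37))) = Add(Add(147, Mul(-22, 114)), Mul(-1, Add(-648, Mul(-6, Pow(2, Rational(1, 2)), Pow(37, Rational(1, 2)))))) = Add(Add(147, -2508), Mul(-1, Add(-648, Mul(-6, Pow(74, Rational(1, 2)))))) = Add(-2361, Add(648, Mul(6, Pow(74, Rational(1, 2))))) = Add(-1713, Mul(6, Pow(74, Rational(1, 2))))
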